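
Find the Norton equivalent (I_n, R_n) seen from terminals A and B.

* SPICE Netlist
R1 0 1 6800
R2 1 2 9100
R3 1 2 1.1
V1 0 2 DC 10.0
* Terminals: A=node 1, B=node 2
Find the Thévenin equivalent first; then I_n = V_th/R_th and R_n = R_th.
Step 1 — V_th is the open-circuit voltage V_A - V_B (nothing connected across the terminals).
Nodal analysis, taking node 2 as the 0 V reference.
Source V1 fixes V_0 = 10 V.
KCL at each unknown node (sum of currents leaving = 0; resistances in Ω):
  Node 1: (V_1 - 10)/6800 + (V_1 - 0)/9100 + (V_1 - 0)/1.1 = 0
Collecting terms: 0.9093 × V_1 = 0.001471  =>  V_1 = 0.001617 V
V_th = V_1 - V_2 = 0.001617 - 0 = 0.001617 V
Step 2 — R_th: zero the source — replace V1 by a short circuit (node 2 merges into node 0) — and find the resistance seen between A (node 1) and B (node 0).
Reduce the network between node 1 (A) and node 0 (B) by series/parallel combination:
  Rp1 = R1 ‖ R2 ‖ R3 (parallel, all between nodes 0 and 1) = 1/(1/6800 + 1/9100 + 1/1.1) = 1.1 Ω
R_th = 1.1 Ω
I_n = V_th/R_th = 0.001617/1.1 = 0.001471 A, and R_n = R_th = 1.1 Ω

Final answer: I_n = 0.001471 A, R_n = 1.1 Ω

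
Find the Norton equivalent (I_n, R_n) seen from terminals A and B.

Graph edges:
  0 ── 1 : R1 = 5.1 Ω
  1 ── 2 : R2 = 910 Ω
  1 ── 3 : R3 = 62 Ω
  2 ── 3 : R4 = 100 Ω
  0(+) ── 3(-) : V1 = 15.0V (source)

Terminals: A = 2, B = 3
Find the Thévenin equivalent first; then I_n = V_th/R_th and R_n = R_th.
Step 1 — V_th is the open-circuit voltage V_A - V_B (nothing connected across the terminals).
Nodal analysis, taking node 3 as the 0 V reference.
Source V1 fixes V_0 = 15 V.
KCL at each unknown node (sum of currents leaving = 0; resistances in Ω):
  Node 1: (V_1 - 15)/5.1 + (V_1 - V_2)/910 + (V_1 - 0)/62 = 0
  Node 2: (V_2 - V_1)/910 + (V_2 - 0)/100 = 0
Collecting terms (coefficients in siemens):
  0.2133·V_1 - 0.001099·V_2 = 2.941
  0.0111·V_2 - 0.001099·V_1 = 0
Determinant D = (0.2133)(0.0111) - (-0.001099)(-0.001099) = 0.002366
V_1 = [(2.941)(0.0111) - (-0.001099)(0)]/D = 13.8 V
V_2 = [(0.2133)(0) - (2.941)(-0.001099)]/D = 1.366 V
V_th = V_2 - V_3 = 1.366 - 0 = 1.366 V
Step 2 — R_th: zero the source — replace V1 by a short circuit (node 3 merges into node 0) — and find the resistance seen between A (node 2) and B (node 0).
Reduce the network between node 2 (A) and node 0 (B) by series/parallel combination:
  Rp1 = R1 ‖ R3 (parallel, both between nodes 0 and 1) = 1/(1/5.1 + 1/62) = 4.712 Ω
  Rs1 = R2 + Rp1 (series, joined only at node 1) = 910 + 4.712 = 914.7 Ω
  Rp2 = R4 ‖ Rs1 (parallel, both between nodes 0 and 2) = 1/(1/100 + 1/914.7) = 90.14 Ω
R_th = 90.14 Ω
I_n = V_th/R_th = 1.366/90.14 = 0.01515 A, and R_n = R_th = 90.14 Ω

Final answer: I_n = 0.01515 A, R_n = 90.14 Ω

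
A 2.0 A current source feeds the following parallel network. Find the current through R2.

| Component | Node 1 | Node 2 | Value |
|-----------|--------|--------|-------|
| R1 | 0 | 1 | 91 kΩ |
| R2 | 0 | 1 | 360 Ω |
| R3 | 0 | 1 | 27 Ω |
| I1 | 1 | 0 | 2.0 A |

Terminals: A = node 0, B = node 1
All resistors sit directly between nodes 0 and 1, so they are in parallel and share one voltage V; the full source current 2 A splits among them.
1/R_par = 1/91000 + 1/360 + 1/27 = 0.03983 S  =>  R_par = 25.11 Ω
V = I × R_par = 2 × 25.11 = 50.22 V
I_R2 = V/R2 = 50.22/360 = 0.1395 A

Final answer: 0.1395 A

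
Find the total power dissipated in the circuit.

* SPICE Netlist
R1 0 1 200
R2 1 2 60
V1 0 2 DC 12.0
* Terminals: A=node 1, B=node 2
Nodal analysis, taking node 2 as the 0 V reference.
Source V1 fixes V_0 = 12 V.
KCL at each unknown node (sum of currents leaving = 0; resistances in Ω):
  Node 1: (V_1 - 12)/200 + (V_1 - 0)/60 = 0
Collecting terms: 0.02167 × V_1 = 0.06  =>  V_1 = 2.769 V
Power in each resistor, P = (ΔV)²/R:
  P_R1 = (12 - 2.769)²/200 = 0.426 W
  P_R2 = (2.769 - 0)²/60 = 0.1278 W
P_total = P_R1 + P_R2 = 0.5538 W

Final answer: 0.5538 W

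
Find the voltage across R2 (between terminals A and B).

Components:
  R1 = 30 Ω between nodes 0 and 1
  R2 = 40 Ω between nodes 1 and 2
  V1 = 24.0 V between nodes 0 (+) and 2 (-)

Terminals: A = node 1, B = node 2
R1 and R2 are in series across V1 (node 0 → node 1 → node 2), and the output A–B is taken across R2, so this is a voltage divider.
Series current: I = V1/(R1 + R2) = 24/(30 + 40) = 24/70 = 0.3429 A
V_R2 = I × R2 = V1 × R2/(R1 + R2) = 24 × 40/70 = 13.71 V

Final answer: 13.71 V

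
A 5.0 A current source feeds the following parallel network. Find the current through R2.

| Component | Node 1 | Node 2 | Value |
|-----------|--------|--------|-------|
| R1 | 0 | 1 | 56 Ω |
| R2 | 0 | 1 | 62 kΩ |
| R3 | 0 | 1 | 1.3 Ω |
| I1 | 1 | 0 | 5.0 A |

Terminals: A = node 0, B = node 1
All resistors sit directly between nodes 0 and 1, so they are in parallel and share one voltage V; the full source current 5 A splits among them.
1/R_par = 1/56 + 1/62000 + 1/1.3 = 0.7871 S  =>  R_par = 1.27 Ω
V = I × R_par = 5 × 1.27 = 6.352 V
I_R2 = V/R2 = 6.352/62000 = 0.0001025 A

Final answer: 0.0001025 A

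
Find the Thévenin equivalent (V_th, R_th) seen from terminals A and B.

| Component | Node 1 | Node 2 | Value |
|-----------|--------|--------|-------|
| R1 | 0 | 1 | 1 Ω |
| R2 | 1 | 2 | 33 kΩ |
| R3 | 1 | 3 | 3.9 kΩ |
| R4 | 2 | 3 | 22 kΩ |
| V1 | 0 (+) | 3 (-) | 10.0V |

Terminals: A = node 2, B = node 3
Step 1 — V_th is the open-circuit voltage V_A - V_B (nothing connected across the terminals).
Nodal analysis, taking node 3 as the 0 V reference.
Source V1 fixes V_0 = 10 V.
KCL at each unknown node (sum of currents leaving = 0; resistances in Ω):
  Node 1: (V_1 - 10)/1 + (V_1 - V_2)/33000 + (V_1 - 0)/3900 = 0
  Node 2: (V_2 - V_1)/33000 + (V_2 - 0)/22000 = 0
Collecting terms (coefficients in siemens):
  1·V_1 - 0.0000303·V_2 = 10
  0.00007576·V_2 - 0.0000303·V_1 = 0
Determinant D = (1)(0.00007576) - (-0.0000303)(-0.0000303) = 0.00007578
V_1 = [(10)(0.00007576) - (-0.0000303)(0)]/D = 9.997 V
V_2 = [(1)(0) - (10)(-0.0000303)]/D = 3.999 V
V_th = V_2 - V_3 = 3.999 - 0 = 3.999 V
Step 2 — R_th: zero the source — replace V1 by a short circuit (node 3 merges into node 0) — and find the resistance seen between A (node 2) and B (node 0).
Reduce the network between node 2 (A) and node 0 (B) by series/parallel combination:
  Rp1 = R1 ‖ R3 (parallel, both between nodes 0 and 1) = 1/(1/1 + 1/3900) = 0.9997 Ω
  Rs1 = R2 + Rp1 (series, joined only at node 1) = 33000 + 0.9997 = 33000 Ω
  Rp2 = R4 ‖ Rs1 (parallel, both between nodes 0 and 2) = 1/(1/22000 + 1/33000) = 13200 Ω
R_th = 13.2 kΩ

Final answer: V_th = 3.999 V, R_th = 13.2 kΩ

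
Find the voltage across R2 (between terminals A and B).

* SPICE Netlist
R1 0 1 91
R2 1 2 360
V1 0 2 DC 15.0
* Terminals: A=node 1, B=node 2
R1 and R2 are in series across V1 (node 0 → node 1 → node 2), and the output A–B is taken across R2, so this is a voltage divider.
Series current: I = V1/(R1 + R2) = 15/(91 + 360) = 15/451 = 0.03326 A
V_R2 = I × R2 = V1 × R2/(R1 + R2) = 15 × 360/451 = 11.97 V

Final answer: 11.97 V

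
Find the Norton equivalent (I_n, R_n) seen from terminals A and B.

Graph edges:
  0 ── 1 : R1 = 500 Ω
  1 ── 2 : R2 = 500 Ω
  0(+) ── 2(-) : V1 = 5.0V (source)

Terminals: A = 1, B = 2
Find the Thévenin equivalent first; then I_n = V_th/R_th and R_n = R_th.
Step 1 — V_th is the open-circuit voltage V_A - V_B (nothing connected across the terminals).
Nodal analysis, taking node 2 as the 0 V reference.
Source V1 fixes V_0 = 5 V.
KCL at each unknown node (sum of currents leaving = 0; resistances in Ω):
  Node 1: (V_1 - 5)/500 + (V_1 - 0)/500 = 0
Collecting terms: 0.004 × V_1 = 0.01  =>  V_1 = 2.5 V
V_th = V_1 - V_2 = 2.5 - 0 = 2.5 V
Step 2 — R_th: zero the source — replace V1 by a short circuit (node 2 merges into node 0) — and find the resistance seen between A (node 1) and B (node 0).
Reduce the network between node 1 (A) and node 0 (B) by series/parallel combination:
  Rp1 = R1 ‖ R2 (parallel, both between nodes 0 and 1) = 1/(1/500 + 1/500) = 250 Ω
R_th = 250 Ω
I_n = V_th/R_th = 2.5/250 = 0.01 A, and R_n = R_th = 250 Ω

Final answer: I_n = 0.01 A, R_n = 250 Ω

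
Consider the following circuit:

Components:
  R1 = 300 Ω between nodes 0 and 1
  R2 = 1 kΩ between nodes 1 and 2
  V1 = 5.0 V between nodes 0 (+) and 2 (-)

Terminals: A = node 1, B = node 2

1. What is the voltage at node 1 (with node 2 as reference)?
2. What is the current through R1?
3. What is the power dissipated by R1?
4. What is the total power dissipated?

Nodal analysis, taking node 2 as the 0 V reference.
Source V1 fixes V_0 = 5 V.
KCL at each unknown node (sum of currents leaving = 0; resistances in Ω):
  Node 1: (V_1 - 5)/300 + (V_1 - 0)/1000 = 0
Collecting terms: 0.004333 × V_1 = 0.01667  =>  V_1 = 3.846 V
Part 1:
  Read off the nodal solution: V_1 = 3.846 V
Part 2:
  I_R1 = (V_0 - V_1)/R1 = (5 - 3.846)/300 = 0.003846 A
  Magnitude: I_R1 = 0.003846 A
Part 3:
  I_R1 = (V_0 - V_1)/R1 = (5 - 3.846)/300 = 0.003846 A
  P_R1 = I_R1² × R1 = (0.003846)² × 300 = 0.004438 W
Part 4:
  Power in each resistor, P = (ΔV)²/R:
    P_R1 = (5 - 3.846)²/300 = 0.004438 W
    P_R2 = (3.846 - 0)²/1000 = 0.01479 W
  P_total = P_R1 + P_R2 = 0.01923 W

Final answers:
1. V_1 = 3.846 V
2. I_R1 = 0.003846 A
3. P_R1 = 0.004438 W
4. P_total = 0.01923 W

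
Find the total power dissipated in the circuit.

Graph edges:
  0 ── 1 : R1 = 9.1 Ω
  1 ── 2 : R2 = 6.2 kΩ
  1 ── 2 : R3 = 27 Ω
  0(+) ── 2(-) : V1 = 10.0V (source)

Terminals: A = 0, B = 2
Nodal analysis, taking node 2 as the 0 V reference.
Source V1 fixes V_0 = 10 V.
KCL at each unknown node (sum of currents leaving = 0; resistances in Ω):
  Node 1: (V_1 - 10)/9.1 + (V_1 - 0)/6200 + (V_1 - 0)/27 = 0
Collecting terms: 0.1471 × V_1 = 1.099  =>  V_1 = 7.471 V
Power in each resistor, P = (ΔV)²/R:
  P_R1 = (10 - 7.471)²/9.1 = 0.7028 W
  P_R2 = (7.471 - 0)²/6200 = 0.009003 W
  P_R3 = (7.471 - 0)²/27 = 2.067 W
P_total = P_R1 + P_R2 + P_R3 = 2.779 W

Final answer: 2.779 W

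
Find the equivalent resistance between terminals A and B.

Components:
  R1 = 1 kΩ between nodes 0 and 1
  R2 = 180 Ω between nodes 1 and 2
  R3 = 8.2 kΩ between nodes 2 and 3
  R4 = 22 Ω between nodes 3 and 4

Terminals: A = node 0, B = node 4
Reduce the network between node 0 (A) and node 4 (B) by series/parallel combination:
  Rs1 = R1 + R2 (series, joined only at node 1) = 1000 + 180 = 1180 Ω
  Rs2 = R3 + Rs1 (series, joined only at node 2) = 8200 + 1180 = 9380 Ω
  Rs3 = R4 + Rs2 (series, joined only at node 3) = 22 + 9380 = 9402 Ω
R_eq = 9.402 kΩ

Final answer: 9.402 kΩ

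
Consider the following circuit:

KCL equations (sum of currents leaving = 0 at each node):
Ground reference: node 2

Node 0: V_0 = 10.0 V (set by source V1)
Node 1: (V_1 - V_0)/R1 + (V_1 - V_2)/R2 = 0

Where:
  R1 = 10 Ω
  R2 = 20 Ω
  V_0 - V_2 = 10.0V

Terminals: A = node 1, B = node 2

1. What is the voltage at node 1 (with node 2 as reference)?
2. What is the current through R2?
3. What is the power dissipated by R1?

Nodal analysis, taking node 2 as the 0 V reference.
Source V1 fixes V_0 = 10 V.
KCL at each unknown node (sum of currents leaving = 0; resistances in Ω):
  Node 1: (V_1 - 10)/10 + (V_1 - 0)/20 = 0
Collecting terms: 0.15 × V_1 = 1  =>  V_1 = 6.667 V
Part 1:
  Read off the nodal solution: V_1 = 6.667 V
Part 2:
  I_R2 = (V_1 - V_2)/R2 = (6.667 - 0)/20 = 0.3333 A
  Magnitude: I_R2 = 0.3333 A
Part 3:
  I_R1 = (V_0 - V_1)/R1 = (10 - 6.667)/10 = 0.3333 A
  P_R1 = I_R1² × R1 = (0.3333)² × 10 = 1.111 W

Final answers:
1. V_1 = 6.667 V
2. I_R2 = 0.3333 A
3. P_R1 = 1.111 W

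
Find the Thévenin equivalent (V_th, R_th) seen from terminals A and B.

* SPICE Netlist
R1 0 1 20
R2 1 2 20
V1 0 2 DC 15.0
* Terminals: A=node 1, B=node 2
Step 1 — V_th is the open-circuit voltage V_A - V_B (nothing connected across the terminals).
Nodal analysis, taking node 2 as the 0 V reference.
Source V1 fixes V_0 = 15 V.
KCL at each unknown node (sum of currents leaving = 0; resistances in Ω):
  Node 1: (V_1 - 15)/20 + (V_1 - 0)/20 = 0
Collecting terms: 0.1 × V_1 = 0.75  =>  V_1 = 7.5 V
V_th = V_1 - V_2 = 7.5 - 0 = 7.5 V
Step 2 — R_th: zero the source — replace V1 by a short circuit (node 2 merges into node 0) — and find the resistance seen between A (node 1) and B (node 0).
Reduce the network between node 1 (A) and node 0 (B) by series/parallel combination:
  Rp1 = R1 ‖ R2 (parallel, both between nodes 0 and 1) = 1/(1/20 + 1/20) = 10 Ω
R_th = 10 Ω

Final answer: V_th = 7.5 V, R_th = 10 Ω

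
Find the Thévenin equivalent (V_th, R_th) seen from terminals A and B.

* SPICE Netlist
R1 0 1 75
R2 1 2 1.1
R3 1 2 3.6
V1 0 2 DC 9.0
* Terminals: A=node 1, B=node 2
Step 1 — V_th is the open-circuit voltage V_A - V_B (nothing connected across the terminals).
Nodal analysis, taking node 2 as the 0 V reference.
Source V1 fixes V_0 = 9 V.
KCL at each unknown node (sum of currents leaving = 0; resistances in Ω):
  Node 1: (V_1 - 9)/75 + (V_1 - 0)/1.1 + (V_1 - 0)/3.6 = 0
Collecting terms: 1.2 × V_1 = 0.12  =>  V_1 = 0.09998 V
V_th = V_1 - V_2 = 0.09998 - 0 = 0.09998 V
Step 2 — R_th: zero the source — replace V1 by a short circuit (node 2 merges into node 0) — and find the resistance seen between A (node 1) and B (node 0).
Reduce the network between node 1 (A) and node 0 (B) by series/parallel combination:
  Rp1 = R1 ‖ R2 ‖ R3 (parallel, all between nodes 0 and 1) = 1/(1/75 + 1/1.1 + 1/3.6) = 0.8332 Ω
R_th = 0.8332 Ω

Final answer: V_th = 0.09998 V, R_th = 0.8332 Ω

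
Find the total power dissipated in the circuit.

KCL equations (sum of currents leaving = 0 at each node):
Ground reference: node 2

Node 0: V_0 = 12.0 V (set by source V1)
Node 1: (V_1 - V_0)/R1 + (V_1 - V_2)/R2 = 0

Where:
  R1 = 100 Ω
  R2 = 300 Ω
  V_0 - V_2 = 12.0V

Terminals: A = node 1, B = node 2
Nodal analysis, taking node 2 as the 0 V reference.
Source V1 fixes V_0 = 12 V.
KCL at each unknown node (sum of currents leaving = 0; resistances in Ω):
  Node 1: (V_1 - 12)/100 + (V_1 - 0)/300 = 0
Collecting terms: 0.01333 × V_1 = 0.12  =>  V_1 = 9 V
Power in each resistor, P = (ΔV)²/R:
  P_R1 = (12 - 9)²/100 = 0.09 W
  P_R2 = (9 - 0)²/300 = 0.27 W
P_total = P_R1 + P_R2 = 0.36 W

Final answer: 0.36 W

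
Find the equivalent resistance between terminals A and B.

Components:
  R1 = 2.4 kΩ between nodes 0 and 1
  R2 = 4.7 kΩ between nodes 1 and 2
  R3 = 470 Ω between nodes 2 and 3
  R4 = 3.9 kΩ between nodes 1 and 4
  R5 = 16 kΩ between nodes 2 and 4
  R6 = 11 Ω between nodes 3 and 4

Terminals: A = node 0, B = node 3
The network is not a plain series/parallel combination. Inject a 1 A test current into terminal A (node 0) and return it from terminal B (node 3); then R_eq = V_A / (1 A).
Nodal analysis, taking node 3 as the 0 V reference.
Current source I_test pushes 1 A into node 0 and draws it out of node 3.
KCL at each unknown node (sum of currents leaving = 0; resistances in Ω):
  Node 0: (V_0 - V_1)/2400 - 1 = 0
  Node 1: (V_1 - V_0)/2400 + (V_1 - V_2)/4700 + (V_1 - V_4)/3900 = 0
  Node 2: (V_2 - V_1)/4700 + (V_2 - 0)/470 + (V_2 - V_4)/16000 = 0
  Node 4: (V_4 - V_1)/3900 + (V_4 - V_2)/16000 + (V_4 - 0)/11 = 0
Collecting terms (coefficients in siemens):
  0.0004167·V_0 - 0.0004167·V_1 = 1
  0.0008858·V_1 - 0.0004167·V_0 - 0.0002128·V_2 - 0.0002564·V_4 = 0
  0.002403·V_2 - 0.0002128·V_1 - 0.0000625·V_4 = 0
  0.09123·V_4 - 0.0002564·V_1 - 0.0000625·V_2 = 0
Solving these 4 simultaneous equations (Gaussian elimination) gives:
  V_0 = 4624 V, V_1 = 2224 V, V_2 = 197.1 V, V_4 = 6.387 V
R_eq = V_0 / 1 A = 4624 Ω = 4.624 kΩ

Final answer: 4.624 kΩ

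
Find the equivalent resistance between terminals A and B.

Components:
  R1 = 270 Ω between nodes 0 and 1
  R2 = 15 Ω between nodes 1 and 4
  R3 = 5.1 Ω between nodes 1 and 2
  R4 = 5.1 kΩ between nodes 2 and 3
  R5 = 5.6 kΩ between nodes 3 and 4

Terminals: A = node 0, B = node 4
Reduce the network between node 0 (A) and node 4 (B) by series/parallel combination:
  Rs1 = R3 + R4 (series, joined only at node 2) = 5.1 + 5100 = 5105 Ω
  Rs2 = R5 + Rs1 (series, joined only at node 3) = 5600 + 5105 = 10710 Ω
  Rp1 = R2 ‖ Rs2 (parallel, both between nodes 1 and 4) = 1/(1/15 + 1/10710) = 14.98 Ω
  Rs3 = R1 + Rp1 (series, joined only at node 1) = 270 + 14.98 = 285 Ω
R_eq = 285 Ω

Final answer: 285 Ω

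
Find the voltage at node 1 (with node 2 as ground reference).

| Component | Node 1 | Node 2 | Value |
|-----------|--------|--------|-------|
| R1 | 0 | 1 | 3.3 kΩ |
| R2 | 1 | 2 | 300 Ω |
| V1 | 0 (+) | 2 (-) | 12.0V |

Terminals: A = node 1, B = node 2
Nodal analysis, taking node 2 as the 0 V reference.
Source V1 fixes V_0 = 12 V.
KCL at each unknown node (sum of currents leaving = 0; resistances in Ω):
  Node 1: (V_1 - 12)/3300 + (V_1 - 0)/300 = 0
Collecting terms: 0.003636 × V_1 = 0.003636  =>  V_1 = 1 V
The requested potential is V_1 = 1 V.

Final answer: V_1 = 1 V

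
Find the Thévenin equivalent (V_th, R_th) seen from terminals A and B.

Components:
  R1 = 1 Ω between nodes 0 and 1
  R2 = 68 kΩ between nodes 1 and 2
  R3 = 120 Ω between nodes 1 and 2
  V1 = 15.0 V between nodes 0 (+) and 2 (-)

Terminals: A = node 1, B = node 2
Step 1 — V_th is the open-circuit voltage V_A - V_B (nothing connected across the terminals).
Nodal analysis, taking node 2 as the 0 V reference.
Source V1 fixes V_0 = 15 V.
KCL at each unknown node (sum of currents leaving = 0; resistances in Ω):
  Node 1: (V_1 - 15)/1 + (V_1 - 0)/68000 + (V_1 - 0)/120 = 0
Collecting terms: 1.008 × V_1 = 15  =>  V_1 = 14.88 V
V_th = V_1 - V_2 = 14.88 - 0 = 14.88 V
Step 2 — R_th: zero the source — replace V1 by a short circuit (node 2 merges into node 0) — and find the resistance seen between A (node 1) and B (node 0).
Reduce the network between node 1 (A) and node 0 (B) by series/parallel combination:
  Rp1 = R1 ‖ R2 ‖ R3 (parallel, all between nodes 0 and 1) = 1/(1/1 + 1/68000 + 1/120) = 0.9917 Ω
R_th = 0.9917 Ω

Final answer: V_th = 14.88 V, R_th = 0.9917 Ω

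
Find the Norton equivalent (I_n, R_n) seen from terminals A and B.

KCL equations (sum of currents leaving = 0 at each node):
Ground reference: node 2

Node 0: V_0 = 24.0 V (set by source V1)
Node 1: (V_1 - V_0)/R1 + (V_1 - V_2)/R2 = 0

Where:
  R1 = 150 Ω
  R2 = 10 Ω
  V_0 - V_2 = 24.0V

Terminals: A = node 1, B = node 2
Find the Thévenin equivalent first; then I_n = V_th/R_th and R_n = R_th.
Step 1 — V_th is the open-circuit voltage V_A - V_B (nothing connected across the terminals).
Nodal analysis, taking node 2 as the 0 V reference.
Source V1 fixes V_0 = 24 V.
KCL at each unknown node (sum of currents leaving = 0; resistances in Ω):
  Node 1: (V_1 - 24)/150 + (V_1 - 0)/10 = 0
Collecting terms: 0.1067 × V_1 = 0.16  =>  V_1 = 1.5 V
V_th = V_1 - V_2 = 1.5 - 0 = 1.5 V
Step 2 — R_th: zero the source — replace V1 by a short circuit (node 2 merges into node 0) — and find the resistance seen between A (node 1) and B (node 0).
Reduce the network between node 1 (A) and node 0 (B) by series/parallel combination:
  Rp1 = R1 ‖ R2 (parallel, both between nodes 0 and 1) = 1/(1/150 + 1/10) = 9.375 Ω
R_th = 9.375 Ω
I_n = V_th/R_th = 1.5/9.375 = 0.16 A, and R_n = R_th = 9.375 Ω

Final answer: I_n = 0.16 A, R_n = 9.375 Ω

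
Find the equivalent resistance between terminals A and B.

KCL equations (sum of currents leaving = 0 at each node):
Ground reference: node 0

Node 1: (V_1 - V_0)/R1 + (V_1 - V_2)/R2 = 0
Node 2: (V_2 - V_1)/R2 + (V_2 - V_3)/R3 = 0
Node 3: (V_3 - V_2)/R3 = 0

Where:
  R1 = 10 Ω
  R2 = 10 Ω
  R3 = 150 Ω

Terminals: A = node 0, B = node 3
Reduce the network between node 0 (A) and node 3 (B) by series/parallel combination:
  Rs1 = R1 + R2 (series, joined only at node 1) = 10 + 10 = 20 Ω
  Rs2 = R3 + Rs1 (series, joined only at node 2) = 150 + 20 = 170 Ω
R_eq = 170 Ω

Final answer: 170 Ω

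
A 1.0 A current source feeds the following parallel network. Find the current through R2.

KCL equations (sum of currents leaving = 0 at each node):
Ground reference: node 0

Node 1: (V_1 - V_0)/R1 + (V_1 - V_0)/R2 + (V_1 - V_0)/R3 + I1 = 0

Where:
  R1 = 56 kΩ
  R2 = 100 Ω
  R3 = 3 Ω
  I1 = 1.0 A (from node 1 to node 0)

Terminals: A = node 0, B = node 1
All resistors sit directly between nodes 0 and 1, so they are in parallel and share one voltage V; the full source current 1 A splits among them.
1/R_par = 1/56000 + 1/100 + 1/3 = 0.3434 S  =>  R_par = 2.912 Ω
V = I × R_par = 1 × 2.912 = 2.912 V
I_R2 = V/R2 = 2.912/100 = 0.02912 A

Final answer: 0.02912 A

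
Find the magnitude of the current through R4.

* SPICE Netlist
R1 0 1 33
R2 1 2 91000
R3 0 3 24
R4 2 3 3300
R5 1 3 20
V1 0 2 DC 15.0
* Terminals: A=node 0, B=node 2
Nodal analysis, taking node 2 as the 0 V reference.
Source V1 fixes V_0 = 15 V.
KCL at each unknown node (sum of currents leaving = 0; resistances in Ω):
  Node 1: (V_1 - 15)/33 + (V_1 - 0)/91000 + (V_1 - V_3)/20 = 0
  Node 3: (V_3 - 15)/24 + (V_3 - 0)/3300 + (V_3 - V_1)/20 = 0
Collecting terms (coefficients in siemens):
  0.08031·V_1 - 0.05·V_3 = 0.4545
  0.09197·V_3 - 0.05·V_1 = 0.625
Determinant D = (0.08031)(0.09197) - (-0.05)(-0.05) = 0.004886
V_1 = [(0.4545)(0.09197) - (-0.05)(0.625)]/D = 14.95 V
V_3 = [(0.08031)(0.625) - (0.4545)(-0.05)]/D = 14.92 V
I_R4 = (V_2 - V_3)/R4 = (0 - 14.92)/3300 = -0.004522 A
|I_R4| = 0.004522 A

Final answer: |I_R4| = 0.004522 A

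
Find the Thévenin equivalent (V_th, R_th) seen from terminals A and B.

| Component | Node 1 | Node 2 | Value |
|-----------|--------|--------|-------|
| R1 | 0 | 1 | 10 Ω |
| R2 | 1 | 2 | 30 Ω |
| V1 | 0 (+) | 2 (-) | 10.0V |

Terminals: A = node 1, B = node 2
Step 1 — V_th is the open-circuit voltage V_A - V_B (nothing connected across the terminals).
Nodal analysis, taking node 2 as the 0 V reference.
Source V1 fixes V_0 = 10 V.
KCL at each unknown node (sum of currents leaving = 0; resistances in Ω):
  Node 1: (V_1 - 10)/10 + (V_1 - 0)/30 = 0
Collecting terms: 0.1333 × V_1 = 1  =>  V_1 = 7.5 V
V_th = V_1 - V_2 = 7.5 - 0 = 7.5 V
Step 2 — R_th: zero the source — replace V1 by a short circuit (node 2 merges into node 0) — and find the resistance seen between A (node 1) and B (node 0).
Reduce the network between node 1 (A) and node 0 (B) by series/parallel combination:
  Rp1 = R1 ‖ R2 (parallel, both between nodes 0 and 1) = 1/(1/10 + 1/30) = 7.5 Ω
R_th = 7.5 Ω

Final answer: V_th = 7.5 V, R_th = 7.5 Ω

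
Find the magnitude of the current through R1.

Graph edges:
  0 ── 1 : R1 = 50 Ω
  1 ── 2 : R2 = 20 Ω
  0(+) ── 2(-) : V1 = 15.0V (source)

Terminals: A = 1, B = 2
Nodal analysis, taking node 2 as the 0 V reference.
Source V1 fixes V_0 = 15 V.
KCL at each unknown node (sum of currents leaving = 0; resistances in Ω):
  Node 1: (V_1 - 15)/50 + (V_1 - 0)/20 = 0
Collecting terms: 0.07 × V_1 = 0.3  =>  V_1 = 4.286 V
I_R1 = (V_0 - V_1)/R1 = (15 - 4.286)/50 = 0.2143 A
|I_R1| = 0.2143 A

Final answer: |I_R1| = 0.2143 A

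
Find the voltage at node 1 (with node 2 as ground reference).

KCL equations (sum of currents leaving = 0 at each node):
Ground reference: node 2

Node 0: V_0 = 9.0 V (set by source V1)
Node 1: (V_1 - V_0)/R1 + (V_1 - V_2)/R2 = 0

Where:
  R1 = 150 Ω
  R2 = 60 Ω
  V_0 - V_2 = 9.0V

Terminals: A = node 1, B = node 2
Nodal analysis, taking node 2 as the 0 V reference.
Source V1 fixes V_0 = 9 V.
KCL at each unknown node (sum of currents leaving = 0; resistances in Ω):
  Node 1: (V_1 - 9)/150 + (V_1 - 0)/60 = 0
Collecting terms: 0.02333 × V_1 = 0.06  =>  V_1 = 2.571 V
The requested potential is V_1 = 2.571 V.

Final answer: V_1 = 2.571 V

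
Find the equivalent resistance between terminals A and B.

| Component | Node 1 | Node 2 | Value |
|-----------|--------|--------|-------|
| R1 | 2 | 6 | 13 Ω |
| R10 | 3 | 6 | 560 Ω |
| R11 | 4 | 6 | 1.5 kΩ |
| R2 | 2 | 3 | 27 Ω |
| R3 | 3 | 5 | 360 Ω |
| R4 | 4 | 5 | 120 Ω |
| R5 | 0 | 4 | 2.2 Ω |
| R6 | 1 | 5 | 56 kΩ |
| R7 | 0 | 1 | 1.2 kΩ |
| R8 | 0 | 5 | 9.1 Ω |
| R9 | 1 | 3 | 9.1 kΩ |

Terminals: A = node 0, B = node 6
The network is not a plain series/parallel combination. Inject a 1 A test current into terminal A (node 0) and return it from terminal B (node 6); then R_eq = V_A / (1 A).
Nodal analysis, taking node 6 as the 0 V reference.
Current source I_test pushes 1 A into node 0 and draws it out of node 6.
KCL at each unknown node (sum of currents leaving = 0; resistances in Ω):
  Node 0: (V_0 - V_4)/2.2 + (V_0 - V_1)/1200 + (V_0 - V_5)/9.1 - 1 = 0
  Node 1: (V_1 - V_0)/1200 + (V_1 - V_5)/56000 + (V_1 - V_3)/9100 = 0
  Node 2: (V_2 - 0)/13 + (V_2 - V_3)/27 = 0
  Node 3: (V_3 - V_1)/9100 + (V_3 - V_2)/27 + (V_3 - V_5)/360 + (V_3 - 0)/560 = 0
  Node 4: (V_4 - V_0)/2.2 + (V_4 - V_5)/120 + (V_4 - 0)/1500 = 0
  Node 5: (V_5 - V_0)/9.1 + (V_5 - V_1)/56000 + (V_5 - V_3)/360 + (V_5 - V_4)/120 = 0
Collecting terms (coefficients in siemens):
  0.5653·V_0 - 0.0008333·V_1 - 0.4545·V_4 - 0.1099·V_5 = 1
  0.0009611·V_1 - 0.0008333·V_0 - 0.0001099·V_3 - 0.00001786·V_5 = 0
  0.114·V_2 - 0.03704·V_3 = 0
  0.04171·V_3 - 0.0001099·V_1 - 0.03704·V_2 - 0.002778·V_5 = 0
  0.4635·V_4 - 0.4545·V_0 - 0.008333·V_5 = 0
  0.121·V_5 - 0.1099·V_0 - 0.00001786·V_1 - 0.002778·V_3 - 0.008333·V_4 = 0
Solving these 6 simultaneous equations (Gaussian elimination) gives:
  V_0 = 311.6 V, V_1 = 279.2 V, V_2 = 9.618 V, V_3 = 29.59 V
  V_4 = 311 V, V_5 = 305.1 V
R_eq = V_0 / 1 A = 311.6 Ω

Final answer: 311.6 Ω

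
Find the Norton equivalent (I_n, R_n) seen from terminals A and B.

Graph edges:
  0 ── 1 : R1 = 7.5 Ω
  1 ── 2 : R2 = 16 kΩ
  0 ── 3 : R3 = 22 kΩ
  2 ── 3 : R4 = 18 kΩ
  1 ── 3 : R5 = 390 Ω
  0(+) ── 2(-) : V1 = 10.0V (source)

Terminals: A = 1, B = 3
Find the Thévenin equivalent first; then I_n = V_th/R_th and R_n = R_th.
Step 1 — V_th is the open-circuit voltage V_A - V_B (nothing connected across the terminals).
Nodal analysis, taking node 2 as the 0 V reference.
Source V1 fixes V_0 = 10 V.
KCL at each unknown node (sum of currents leaving = 0; resistances in Ω):
  Node 1: (V_1 - 10)/7.5 + (V_1 - 0)/16000 + (V_1 - V_3)/390 = 0
  Node 3: (V_3 - 10)/22000 + (V_3 - 0)/18000 + (V_3 - V_1)/390 = 0
Collecting terms (coefficients in siemens):
  0.136·V_1 - 0.002564·V_3 = 1.333
  0.002665·V_3 - 0.002564·V_1 = 0.0004545
Determinant D = (0.136)(0.002665) - (-0.002564)(-0.002564) = 0.0003558
V_1 = [(1.333)(0.002665) - (-0.002564)(0.0004545)]/D = 9.991 V
V_3 = [(0.136)(0.0004545) - (1.333)(-0.002564)]/D = 9.783 V
V_th = V_1 - V_3 = 9.991 - 9.783 = 0.2081 V
Step 2 — R_th: zero the source — replace V1 by a short circuit (node 2 merges into node 0) — and find the resistance seen between A (node 1) and B (node 3).
Reduce the network between node 1 (A) and node 3 (B) by series/parallel combination:
  Rp1 = R1 ‖ R2 (parallel, both between nodes 0 and 1) = 1/(1/7.5 + 1/16000) = 7.496 Ω
  Rp2 = R3 ‖ R4 (parallel, both between nodes 0 and 3) = 1/(1/22000 + 1/18000) = 9900 Ω
  Rs1 = Rp1 + Rp2 (series, joined only at node 0) = 7.496 + 9900 = 9907 Ω
  Rp3 = R5 ‖ Rs1 (parallel, both between nodes 1 and 3) = 1/(1/390 + 1/9907) = 375.2 Ω
R_th = 375.2 Ω
I_n = V_th/R_th = 0.2081/375.2 = 0.0005547 A, and R_n = R_th = 375.2 Ω

Final answer: I_n = 0.0005547 A, R_n = 375.2 Ω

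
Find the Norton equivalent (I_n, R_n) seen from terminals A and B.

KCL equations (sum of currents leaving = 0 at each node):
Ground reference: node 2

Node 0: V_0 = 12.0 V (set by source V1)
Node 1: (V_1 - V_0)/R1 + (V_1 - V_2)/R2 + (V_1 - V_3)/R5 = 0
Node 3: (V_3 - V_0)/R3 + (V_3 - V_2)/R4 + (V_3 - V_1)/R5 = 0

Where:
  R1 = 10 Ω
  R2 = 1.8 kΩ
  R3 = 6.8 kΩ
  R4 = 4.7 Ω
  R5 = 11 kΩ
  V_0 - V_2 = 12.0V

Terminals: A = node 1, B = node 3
Find the Thévenin equivalent first; then I_n = V_th/R_th and R_n = R_th.
Step 1 — V_th is the open-circuit voltage V_A - V_B (nothing connected across the terminals).
Nodal analysis, taking node 2 as the 0 V reference.
Source V1 fixes V_0 = 12 V.
KCL at each unknown node (sum of currents leaving = 0; resistances in Ω):
  Node 1: (V_1 - 12)/10 + (V_1 - 0)/1800 + (V_1 - V_3)/11000 = 0
  Node 3: (V_3 - 12)/6800 + (V_3 - 0)/4.7 + (V_3 - V_1)/11000 = 0
Collecting terms (coefficients in siemens):
  0.1006·V_1 - 0.00009091·V_3 = 1.2
  0.213·V_3 - 0.00009091·V_1 = 0.001765
Determinant D = (0.1006)(0.213) - (-0.00009091)(-0.00009091) = 0.02144
V_1 = [(1.2)(0.213) - (-0.00009091)(0.001765)]/D = 11.92 V
V_3 = [(0.1006)(0.001765) - (1.2)(-0.00009091)]/D = 0.01337 V
V_th = V_1 - V_3 = 11.92 - 0.01337 = 11.91 V
Step 2 — R_th: zero the source — replace V1 by a short circuit (node 2 merges into node 0) — and find the resistance seen between A (node 1) and B (node 3).
Reduce the network between node 1 (A) and node 3 (B) by series/parallel combination:
  Rp1 = R1 ‖ R2 (parallel, both between nodes 0 and 1) = 1/(1/10 + 1/1800) = 9.945 Ω
  Rp2 = R3 ‖ R4 (parallel, both between nodes 0 and 3) = 1/(1/6800 + 1/4.7) = 4.697 Ω
  Rs1 = Rp1 + Rp2 (series, joined only at node 0) = 9.945 + 4.697 = 14.64 Ω
  Rp3 = R5 ‖ Rs1 (parallel, both between nodes 1 and 3) = 1/(1/11000 + 1/14.64) = 14.62 Ω
R_th = 14.62 Ω
I_n = V_th/R_th = 11.91/14.62 = 0.8145 A, and R_n = R_th = 14.62 Ω

Final answer: I_n = 0.8145 A, R_n = 14.62 Ω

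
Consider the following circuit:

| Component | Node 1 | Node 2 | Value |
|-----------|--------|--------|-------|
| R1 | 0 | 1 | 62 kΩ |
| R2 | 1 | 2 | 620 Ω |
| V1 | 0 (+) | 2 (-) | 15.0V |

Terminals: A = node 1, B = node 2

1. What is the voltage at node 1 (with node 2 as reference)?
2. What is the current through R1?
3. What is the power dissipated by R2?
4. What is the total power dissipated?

Nodal analysis, taking node 2 as the 0 V reference.
Source V1 fixes V_0 = 15 V.
KCL at each unknown node (sum of currents leaving = 0; resistances in Ω):
  Node 1: (V_1 - 15)/62000 + (V_1 - 0)/620 = 0
Collecting terms: 0.001629 × V_1 = 0.0002419  =>  V_1 = 0.1485 V
Part 1:
  Read off the nodal solution: V_1 = 0.1485 V
Part 2:
  I_R1 = (V_0 - V_1)/R1 = (15 - 0.1485)/62000 = 0.0002395 A
  Magnitude: I_R1 = 0.0002395 A
Part 3:
  I_R2 = (V_1 - V_2)/R2 = (0.1485 - 0)/620 = 0.0002395 A
  P_R2 = I_R2² × R2 = (0.0002395)² × 620 = 0.00003558 W
Part 4:
  Power in each resistor, P = (ΔV)²/R:
    P_R1 = (15 - 0.1485)²/62000 = 0.003558 W
    P_R2 = (0.1485 - 0)²/620 = 0.00003558 W
  P_total = P_R1 + P_R2 = 0.003593 W

Final answers:
1. V_1 = 0.1485 V
2. I_R1 = 0.0002395 A
3. P_R2 = 3.558e-05 W
4. P_total = 0.003593 W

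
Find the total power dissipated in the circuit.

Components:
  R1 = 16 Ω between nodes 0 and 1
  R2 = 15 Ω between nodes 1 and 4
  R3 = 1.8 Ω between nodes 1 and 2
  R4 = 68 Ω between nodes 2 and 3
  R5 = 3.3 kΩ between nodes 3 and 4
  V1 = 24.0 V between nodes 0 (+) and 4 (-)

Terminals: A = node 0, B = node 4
Nodal analysis, taking node 4 as the 0 V reference.
Source V1 fixes V_0 = 24 V.
KCL at each unknown node (sum of currents leaving = 0; resistances in Ω):
  Node 1: (V_1 - 24)/16 + (V_1 - 0)/15 + (V_1 - V_2)/1.8 = 0
  Node 2: (V_2 - V_1)/1.8 + (V_2 - V_3)/68 = 0
  Node 3: (V_3 - V_2)/68 + (V_3 - 0)/3300 = 0
Collecting terms (coefficients in siemens):
  0.6847·V_1 - 0.5556·V_2 = 1.5
  0.5703·V_2 - 0.5556·V_1 - 0.01471·V_3 = 0
  0.01501·V_3 - 0.01471·V_2 = 0
Solving these 3 simultaneous equations (Gaussian elimination) gives:
  V_1 = 11.59 V, V_2 = 11.58 V, V_3 = 11.35 V
Power in each resistor, P = (ΔV)²/R:
  P_R1 = (24 - 11.59)²/16 = 9.631 W
  P_R2 = (11.59 - 0)²/15 = 8.949 W
  P_R3 = (11.59 - 11.58)²/1.8 = 0.00002128 W
  P_R4 = (11.58 - 11.35)²/68 = 0.0008039 W
  P_R5 = (11.35 - 0)²/3300 = 0.03901 W
P_total = P_R1 + P_R2 + P_R3 + P_R4 + P_R5 = 18.62 W

Final answer: 18.62 W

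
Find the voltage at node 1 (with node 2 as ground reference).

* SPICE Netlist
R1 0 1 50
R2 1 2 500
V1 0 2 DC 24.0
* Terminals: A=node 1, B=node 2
Nodal analysis, taking node 2 as the 0 V reference.
Source V1 fixes V_0 = 24 V.
KCL at each unknown node (sum of currents leaving = 0; resistances in Ω):
  Node 1: (V_1 - 24)/50 + (V_1 - 0)/500 = 0
Collecting terms: 0.022 × V_1 = 0.48  =>  V_1 = 21.82 V
The requested potential is V_1 = 21.82 V.

Final answer: V_1 = 21.82 V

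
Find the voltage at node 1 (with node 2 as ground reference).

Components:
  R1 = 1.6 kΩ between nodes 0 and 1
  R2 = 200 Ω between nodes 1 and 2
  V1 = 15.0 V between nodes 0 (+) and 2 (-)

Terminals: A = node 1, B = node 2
Nodal analysis, taking node 2 as the 0 V reference.
Source V1 fixes V_0 = 15 V.
KCL at each unknown node (sum of currents leaving = 0; resistances in Ω):
  Node 1: (V_1 - 15)/1600 + (V_1 - 0)/200 = 0
Collecting terms: 0.005625 × V_1 = 0.009375  =>  V_1 = 1.667 V
The requested potential is V_1 = 1.667 V.

Final answer: V_1 = 1.667 V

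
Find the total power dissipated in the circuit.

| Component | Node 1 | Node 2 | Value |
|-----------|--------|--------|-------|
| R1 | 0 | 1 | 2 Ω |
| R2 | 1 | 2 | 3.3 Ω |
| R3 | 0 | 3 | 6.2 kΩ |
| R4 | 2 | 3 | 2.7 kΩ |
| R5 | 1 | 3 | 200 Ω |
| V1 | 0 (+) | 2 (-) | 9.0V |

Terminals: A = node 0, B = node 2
Nodal analysis, taking node 2 as the 0 V reference.
Source V1 fixes V_0 = 9 V.
KCL at each unknown node (sum of currents leaving = 0; resistances in Ω):
  Node 1: (V_1 - 9)/2 + (V_1 - 0)/3.3 + (V_1 - V_3)/200 = 0
  Node 3: (V_3 - 9)/6200 + (V_3 - 0)/2700 + (V_3 - V_1)/200 = 0
Collecting terms (coefficients in siemens):
  0.808·V_1 - 0.005·V_3 = 4.5
  0.005532·V_3 - 0.005·V_1 = 0.001452
Determinant D = (0.808)(0.005532) - (-0.005)(-0.005) = 0.004445
V_1 = [(4.5)(0.005532) - (-0.005)(0.001452)]/D = 5.602 V
V_3 = [(0.808)(0.001452) - (4.5)(-0.005)]/D = 5.326 V
Power in each resistor, P = (ΔV)²/R:
  P_R1 = (9 - 5.602)²/2 = 5.773 W
  P_R2 = (5.602 - 0)²/3.3 = 9.51 W
  P_R3 = (9 - 5.326)²/6200 = 0.002177 W
  P_R4 = (0 - 5.326)²/2700 = 0.01051 W
  P_R5 = (5.602 - 5.326)²/200 = 0.0003809 W
P_total = P_R1 + P_R2 + P_R3 + P_R4 + P_R5 = 15.3 W

Final answer: 15.3 W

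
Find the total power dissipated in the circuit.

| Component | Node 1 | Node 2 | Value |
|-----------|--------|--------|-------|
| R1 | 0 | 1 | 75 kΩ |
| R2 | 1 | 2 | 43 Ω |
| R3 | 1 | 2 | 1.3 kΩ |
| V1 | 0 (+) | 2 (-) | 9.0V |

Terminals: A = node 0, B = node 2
Nodal analysis, taking node 2 as the 0 V reference.
Source V1 fixes V_0 = 9 V.
KCL at each unknown node (sum of currents leaving = 0; resistances in Ω):
  Node 1: (V_1 - 9)/75000 + (V_1 - 0)/43 + (V_1 - 0)/1300 = 0
Collecting terms: 0.02404 × V_1 = 0.00012  =>  V_1 = 0.004992 V
Power in each resistor, P = (ΔV)²/R:
  P_R1 = (9 - 0.004992)²/75000 = 0.001079 W
  P_R2 = (0.004992 - 0)²/43 = 0.0000005795 W
  P_R3 = (0.004992 - 0)²/1300 = 0.00000001917 W
P_total = P_R1 + P_R2 + P_R3 = 0.001079 W

Final answer: 0.001079 W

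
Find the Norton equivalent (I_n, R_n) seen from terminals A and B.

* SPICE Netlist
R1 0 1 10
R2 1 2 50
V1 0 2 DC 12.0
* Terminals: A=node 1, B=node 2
Find the Thévenin equivalent first; then I_n = V_th/R_th and R_n = R_th.
Step 1 — V_th is the open-circuit voltage V_A - V_B (nothing connected across the terminals).
Nodal analysis, taking node 2 as the 0 V reference.
Source V1 fixes V_0 = 12 V.
KCL at each unknown node (sum of currents leaving = 0; resistances in Ω):
  Node 1: (V_1 - 12)/10 + (V_1 - 0)/50 = 0
Collecting terms: 0.12 × V_1 = 1.2  =>  V_1 = 10 V
V_th = V_1 - V_2 = 10 - 0 = 10 V
Step 2 — R_th: zero the source — replace V1 by a short circuit (node 2 merges into node 0) — and find the resistance seen between A (node 1) and B (node 0).
Reduce the network between node 1 (A) and node 0 (B) by series/parallel combination:
  Rp1 = R1 ‖ R2 (parallel, both between nodes 0 and 1) = 1/(1/10 + 1/50) = 8.333 Ω
R_th = 8.333 Ω
I_n = V_th/R_th = 10/8.333 = 1.2 A, and R_n = R_th = 8.333 Ω

Final answer: I_n = 1.2 A, R_n = 8.333 Ω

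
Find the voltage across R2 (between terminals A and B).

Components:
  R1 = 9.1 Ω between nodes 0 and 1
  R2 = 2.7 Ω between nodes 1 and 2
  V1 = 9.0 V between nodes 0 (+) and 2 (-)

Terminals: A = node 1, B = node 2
R1 and R2 are in series across V1 (node 0 → node 1 → node 2), and the output A–B is taken across R2, so this is a voltage divider.
Series current: I = V1/(R1 + R2) = 9/(9.1 + 2.7) = 9/11.8 = 0.7627 A
V_R2 = I × R2 = V1 × R2/(R1 + R2) = 9 × 2.7/11.8 = 2.059 V

Final answer: 2.059 V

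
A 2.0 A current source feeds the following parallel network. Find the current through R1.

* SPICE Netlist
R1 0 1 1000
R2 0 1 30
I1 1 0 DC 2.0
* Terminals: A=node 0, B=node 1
All resistors sit directly between nodes 0 and 1, so they are in parallel and share one voltage V; the full source current 2 A splits among them.
1/R_par = 1/1000 + 1/30 = 0.03433 S  =>  R_par = 29.13 Ω
V = I × R_par = 2 × 29.13 = 58.25 V
I_R1 = V/R1 = 58.25/1000 = 0.05825 A

Final answer: 0.05825 A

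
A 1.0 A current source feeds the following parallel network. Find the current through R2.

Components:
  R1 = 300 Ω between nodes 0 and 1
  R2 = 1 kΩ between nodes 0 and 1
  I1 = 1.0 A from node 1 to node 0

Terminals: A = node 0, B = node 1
All resistors sit directly between nodes 0 and 1, so they are in parallel and share one voltage V; the full source current 1 A splits among them.
1/R_par = 1/300 + 1/1000 = 0.004333 S  =>  R_par = 230.8 Ω
V = I × R_par = 1 × 230.8 = 230.8 V
I_R2 = V/R2 = 230.8/1000 = 0.2308 A

Final answer: 0.2308 A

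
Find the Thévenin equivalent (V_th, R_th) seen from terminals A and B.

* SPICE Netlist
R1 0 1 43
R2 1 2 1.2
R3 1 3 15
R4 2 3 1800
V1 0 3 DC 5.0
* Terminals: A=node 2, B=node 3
Step 1 — V_th is the open-circuit voltage V_A - V_B (nothing connected across the terminals).
Nodal analysis, taking node 3 as the 0 V reference.
Source V1 fixes V_0 = 5 V.
KCL at each unknown node (sum of currents leaving = 0; resistances in Ω):
  Node 1: (V_1 - 5)/43 + (V_1 - V_2)/1.2 + (V_1 - 0)/15 = 0
  Node 2: (V_2 - V_1)/1.2 + (V_2 - 0)/1800 = 0
Collecting terms (coefficients in siemens):
  0.9233·V_1 - 0.8333·V_2 = 0.1163
  0.8339·V_2 - 0.8333·V_1 = 0
Determinant D = (0.9233)(0.8339) - (-0.8333)(-0.8333) = 0.07545
V_1 = [(0.1163)(0.8339) - (-0.8333)(0)]/D = 1.285 V
V_2 = [(0.9233)(0) - (0.1163)(-0.8333)]/D = 1.284 V
V_th = V_2 - V_3 = 1.284 - 0 = 1.284 V
Step 2 — R_th: zero the source — replace V1 by a short circuit (node 3 merges into node 0) — and find the resistance seen between A (node 2) and B (node 0).
Reduce the network between node 2 (A) and node 0 (B) by series/parallel combination:
  Rp1 = R1 ‖ R3 (parallel, both between nodes 0 and 1) = 1/(1/43 + 1/15) = 11.12 Ω
  Rs1 = R2 + Rp1 (series, joined only at node 1) = 1.2 + 11.12 = 12.32 Ω
  Rp2 = R4 ‖ Rs1 (parallel, both between nodes 0 and 2) = 1/(1/1800 + 1/12.32) = 12.24 Ω
R_th = 12.24 Ω

Final answer: V_th = 1.284 V, R_th = 12.24 Ω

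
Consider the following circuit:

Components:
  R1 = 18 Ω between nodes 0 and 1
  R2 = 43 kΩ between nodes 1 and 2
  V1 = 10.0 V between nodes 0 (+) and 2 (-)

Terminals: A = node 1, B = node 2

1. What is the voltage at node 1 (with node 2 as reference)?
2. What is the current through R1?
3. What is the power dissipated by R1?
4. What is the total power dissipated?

Nodal analysis, taking node 2 as the 0 V reference.
Source V1 fixes V_0 = 10 V.
KCL at each unknown node (sum of currents leaving = 0; resistances in Ω):
  Node 1: (V_1 - 10)/18 + (V_1 - 0)/43000 = 0
Collecting terms: 0.05558 × V_1 = 0.5556  =>  V_1 = 9.996 V
Part 1:
  Read off the nodal solution: V_1 = 9.996 V
Part 2:
  I_R1 = (V_0 - V_1)/R1 = (10 - 9.996)/18 = 0.0002325 A
  Magnitude: I_R1 = 0.0002325 A
Part 3:
  I_R1 = (V_0 - V_1)/R1 = (10 - 9.996)/18 = 0.0002325 A
  P_R1 = I_R1² × R1 = (0.0002325)² × 18 = 0.0000009727 W
Part 4:
  Power in each resistor, P = (ΔV)²/R:
    P_R1 = (10 - 9.996)²/18 = 0.0000009727 W
    P_R2 = (9.996 - 0)²/43000 = 0.002324 W
  P_total = P_R1 + P_R2 = 0.002325 W

Final answers:
1. V_1 = 9.996 V
2. I_R1 = 0.0002325 A
3. P_R1 = 9.727e-07 W
4. P_total = 0.002325 W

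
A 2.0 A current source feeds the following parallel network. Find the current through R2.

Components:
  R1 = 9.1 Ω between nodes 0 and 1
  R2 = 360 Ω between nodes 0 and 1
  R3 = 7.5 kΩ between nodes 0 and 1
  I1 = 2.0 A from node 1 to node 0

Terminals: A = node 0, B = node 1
All resistors sit directly between nodes 0 and 1, so they are in parallel and share one voltage V; the full source current 2 A splits among them.
1/R_par = 1/9.1 + 1/360 + 1/7500 = 0.1128 S  =>  R_par = 8.865 Ω
V = I × R_par = 2 × 8.865 = 17.73 V
I_R2 = V/R2 = 17.73/360 = 0.04925 A

Final answer: 0.04925 A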